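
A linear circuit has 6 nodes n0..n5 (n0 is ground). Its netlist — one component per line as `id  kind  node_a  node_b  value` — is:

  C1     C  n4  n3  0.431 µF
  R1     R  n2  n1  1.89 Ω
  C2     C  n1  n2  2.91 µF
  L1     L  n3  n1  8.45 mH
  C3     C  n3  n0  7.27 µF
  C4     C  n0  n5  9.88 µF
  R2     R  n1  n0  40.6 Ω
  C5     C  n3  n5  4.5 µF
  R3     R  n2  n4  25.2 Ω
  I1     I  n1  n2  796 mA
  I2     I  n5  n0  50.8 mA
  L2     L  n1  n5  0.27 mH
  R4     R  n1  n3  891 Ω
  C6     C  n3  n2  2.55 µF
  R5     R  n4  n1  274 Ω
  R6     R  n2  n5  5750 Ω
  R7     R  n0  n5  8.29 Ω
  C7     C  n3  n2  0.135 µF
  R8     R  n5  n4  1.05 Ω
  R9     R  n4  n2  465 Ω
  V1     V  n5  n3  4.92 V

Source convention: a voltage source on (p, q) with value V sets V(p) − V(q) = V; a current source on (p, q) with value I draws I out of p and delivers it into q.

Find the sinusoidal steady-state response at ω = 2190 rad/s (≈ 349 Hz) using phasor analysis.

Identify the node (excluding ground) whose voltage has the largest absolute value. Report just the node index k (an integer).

3

Element admittances at ω=2190 rad/s:
  Y(C1) = 0.000+0.0009439j S between n4,n3
  Y(R1) = 0.5291+0.000j S between n2,n1
  Y(C2) = 0.000+0.006373j S between n1,n2
  Y(L1) = 0.000-0.05404j S between n3,n1
  Y(C3) = 0.000+0.01592j S between n3,n0
  Y(C4) = 0.000+0.02164j S between n0,n5
  Y(R2) = 0.02463+0.000j S between n1,n0
  Y(C5) = 0.000+0.009855j S between n3,n5
  Y(R3) = 0.03968+0.000j S between n2,n4
  I1: injects 0.796 A into n2 (from n1)
  I2: injects 0.0508 A into n0 (from n5)
  Y(L2) = 0.000-1.691j S between n1,n5
  Y(R4) = 0.001122+0.000j S between n1,n3
  Y(C6) = 0.000+0.005585j S between n3,n2
  Y(R5) = 0.003650+0.000j S between n4,n1
  Y(R6) = 0.0001739+0.000j S between n2,n5
  Y(R7) = 0.1206+0.000j S between n0,n5
  Y(C7) = 0.000+0.0002957j S between n3,n2
  Y(R8) = 0.9524+0.000j S between n5,n4
  Y(R9) = 0.002151+0.000j S between n4,n2
  V1: constraint V(n5)−V(n3) = 4.92
Assemble and solve the 6×6 MNA system:
  V(n1)=-0.3019+0.5612j  V(n2)=1.103+0.4831j  V(n3)=-5.096+0.5896j  V(n4)=-0.1228+0.5803j  V(n5)=-0.1759+0.5896j
  i(V1)=-0.01387+0.08833j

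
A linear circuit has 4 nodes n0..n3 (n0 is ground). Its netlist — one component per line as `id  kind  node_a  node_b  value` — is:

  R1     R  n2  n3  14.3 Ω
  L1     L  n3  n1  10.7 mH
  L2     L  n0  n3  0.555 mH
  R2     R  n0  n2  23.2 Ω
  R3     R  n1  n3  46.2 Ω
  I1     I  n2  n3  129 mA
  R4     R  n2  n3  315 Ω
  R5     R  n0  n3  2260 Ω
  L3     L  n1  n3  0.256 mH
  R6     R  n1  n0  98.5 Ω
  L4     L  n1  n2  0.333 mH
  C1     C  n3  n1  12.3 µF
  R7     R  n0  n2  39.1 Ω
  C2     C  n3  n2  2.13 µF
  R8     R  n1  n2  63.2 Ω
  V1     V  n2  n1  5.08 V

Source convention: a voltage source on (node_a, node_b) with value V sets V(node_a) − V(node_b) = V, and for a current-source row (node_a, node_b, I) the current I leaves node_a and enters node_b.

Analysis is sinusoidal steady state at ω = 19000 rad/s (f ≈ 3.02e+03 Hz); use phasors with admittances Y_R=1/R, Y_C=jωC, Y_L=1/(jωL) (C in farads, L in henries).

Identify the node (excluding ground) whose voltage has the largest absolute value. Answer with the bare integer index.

MNA unknowns: 3 node voltages V₁..V_3 plus 1 source current (V1)
R1: Y=0.06993+0.000j on G[2,3]
L1: Y=0.000-0.004919j on G[3,1]
L2: Y=0.000-0.09483j on G[0,3]
R2: Y=0.04310+0.000j on G[0,2]
R3: Y=0.02165+0.000j on G[1,3]
I1: z[2]−=0.129, z[3]+=0.129
R4: Y=0.003175+0.000j on G[2,3]
R5: Y=0.0004425+0.000j on G[0,3]
L3: Y=0.000-0.2056j on G[1,3]
R6: Y=0.01015+0.000j on G[1,0]
L4: Y=0.000-0.1581j on G[1,2]
C1: Y=0.000+0.2337j on G[3,1]
R7: Y=0.02558+0.000j on G[0,2]
C2: Y=0.000+0.04047j on G[3,2]
R8: Y=0.01582+0.000j on G[1,2]
V1: row V2−V1=5.08, i_V1 at 2,1
solve → V1=-4.396+0.5936j, V2=0.6844+0.5936j, V3=0.4933-0.02741j
aux → i_V1=-0.2452+0.7090j

1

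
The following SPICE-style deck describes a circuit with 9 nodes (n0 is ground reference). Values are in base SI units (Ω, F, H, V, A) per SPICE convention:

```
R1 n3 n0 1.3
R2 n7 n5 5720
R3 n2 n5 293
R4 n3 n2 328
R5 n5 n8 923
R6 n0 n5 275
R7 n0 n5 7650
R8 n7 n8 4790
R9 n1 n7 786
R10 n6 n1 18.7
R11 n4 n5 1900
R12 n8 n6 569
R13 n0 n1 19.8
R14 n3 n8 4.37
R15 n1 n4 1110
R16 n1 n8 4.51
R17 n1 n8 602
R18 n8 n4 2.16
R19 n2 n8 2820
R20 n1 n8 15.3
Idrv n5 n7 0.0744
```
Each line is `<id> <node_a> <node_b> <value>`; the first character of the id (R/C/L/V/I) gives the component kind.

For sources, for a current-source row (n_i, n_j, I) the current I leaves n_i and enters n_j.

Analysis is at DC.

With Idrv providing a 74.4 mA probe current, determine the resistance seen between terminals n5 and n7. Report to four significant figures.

R_eq = 717.3 Ω

MNA unknowns: 8 node voltages V₁..V_8
R1: Y=0.7692 on G[3,0]
R2: Y=0.0001748 on G[7,5]
R3: Y=0.003413 on G[2,5]
R4: Y=0.003049 on G[3,2]
R5: Y=0.001083 on G[5,8]
R6: Y=0.003636 on G[0,5]
R7: Y=0.0001307 on G[0,5]
R8: Y=0.0002088 on G[7,8]
R9: Y=0.001272 on G[1,7]
R10: Y=0.05348 on G[6,1]
R11: Y=0.0005263 on G[4,5]
R12: Y=0.001757 on G[8,6]
R13: Y=0.05051 on G[0,1]
R14: Y=0.2288 on G[3,8]
R15: Y=0.0009009 on G[1,4]
R16: Y=0.2217 on G[1,8]
R17: Y=0.001661 on G[1,8]
R18: Y=0.4630 on G[8,4]
R19: Y=0.0003546 on G[2,8]
R20: Y=0.06536 on G[1,8]
Idrv: z[5]−=0.0744, z[7]+=0.0744
solve → V1=0.3070, V2=-4.558, V3=0.02462, V4=0.1581, V5=-9.142, V6=0.3026, V7=44.22, V8=0.1684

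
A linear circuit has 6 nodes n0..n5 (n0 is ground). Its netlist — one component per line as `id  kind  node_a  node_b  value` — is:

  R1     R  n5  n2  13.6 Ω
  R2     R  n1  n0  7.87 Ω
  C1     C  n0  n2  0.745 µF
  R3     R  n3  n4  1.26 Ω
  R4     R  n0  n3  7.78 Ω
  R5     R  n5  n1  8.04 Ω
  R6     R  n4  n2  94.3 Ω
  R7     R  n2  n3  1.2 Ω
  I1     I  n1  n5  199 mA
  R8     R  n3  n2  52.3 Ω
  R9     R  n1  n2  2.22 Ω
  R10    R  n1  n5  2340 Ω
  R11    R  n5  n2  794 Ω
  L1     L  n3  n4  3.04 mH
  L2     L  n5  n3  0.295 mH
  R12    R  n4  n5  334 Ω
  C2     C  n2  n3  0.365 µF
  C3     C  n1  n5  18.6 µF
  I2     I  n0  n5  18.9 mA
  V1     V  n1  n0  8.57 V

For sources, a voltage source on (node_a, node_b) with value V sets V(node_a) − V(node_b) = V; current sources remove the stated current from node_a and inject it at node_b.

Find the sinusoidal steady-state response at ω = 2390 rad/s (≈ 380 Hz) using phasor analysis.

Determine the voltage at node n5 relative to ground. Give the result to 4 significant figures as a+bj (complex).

7.013+0.3486j V

Element admittances at ω=2390 rad/s:
  Y(R1) = 0.07353+0.000j S between n5,n2
  Y(R2) = 0.1271+0.000j S between n1,n0
  Y(C1) = 0.000+0.001781j S between n0,n2
  Y(R3) = 0.7937+0.000j S between n3,n4
  Y(R4) = 0.1285+0.000j S between n0,n3
  Y(R5) = 0.1244+0.000j S between n5,n1
  Y(R6) = 0.01060+0.000j S between n4,n2
  Y(R7) = 0.8333+0.000j S between n2,n3
  I1: injects 0.199 A into n5 (from n1)
  Y(R8) = 0.01912+0.000j S between n3,n2
  Y(R9) = 0.4505+0.000j S between n1,n2
  Y(R10) = 0.0004274+0.000j S between n1,n5
  Y(R11) = 0.001259+0.000j S between n5,n2
  Y(L1) = 0.000-0.1376j S between n3,n4
  Y(L2) = 0.000-1.418j S between n5,n3
  Y(R12) = 0.002994+0.000j S between n4,n5
  Y(C2) = 0.000+0.0008724j S between n2,n3
  Y(C3) = 0.000+0.04445j S between n1,n5
  I2: injects 0.0189 A into n5 (from n0)
  V1: constraint V(n1)−V(n0) = 8.57
Assemble and solve the 6×6 MNA system:
  V(n1)=8.570+0.000j  V(n2)=7.518+0.02152j  V(n3)=7.013+0.02040j  V(n4)=7.019+0.02270j  V(n5)=7.013+0.3486j
  i(V1)=-1.971-0.01601j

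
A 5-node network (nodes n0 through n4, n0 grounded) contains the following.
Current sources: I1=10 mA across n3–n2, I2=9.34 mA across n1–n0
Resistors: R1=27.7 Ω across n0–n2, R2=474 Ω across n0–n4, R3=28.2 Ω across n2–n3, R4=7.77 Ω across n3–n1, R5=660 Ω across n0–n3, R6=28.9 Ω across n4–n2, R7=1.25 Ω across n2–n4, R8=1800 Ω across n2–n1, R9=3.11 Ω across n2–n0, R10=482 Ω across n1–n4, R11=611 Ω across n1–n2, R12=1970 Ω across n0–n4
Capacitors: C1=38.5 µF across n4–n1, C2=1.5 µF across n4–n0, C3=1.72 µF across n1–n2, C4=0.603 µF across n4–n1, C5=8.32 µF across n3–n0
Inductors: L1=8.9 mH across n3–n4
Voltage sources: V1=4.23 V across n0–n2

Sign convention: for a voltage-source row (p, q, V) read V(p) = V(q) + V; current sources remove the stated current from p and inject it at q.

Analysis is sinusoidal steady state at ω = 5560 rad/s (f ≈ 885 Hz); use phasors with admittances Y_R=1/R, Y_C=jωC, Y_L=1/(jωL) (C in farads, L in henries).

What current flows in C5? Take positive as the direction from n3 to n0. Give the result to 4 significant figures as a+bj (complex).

-0.05642-0.1646j A

MNA unknowns: 4 node voltages V₁..V_4 plus 1 source current (V1)
I1: z[3]−=0.01, z[2]+=0.01
R1: Y=0.03610+0.000j on G[0,2]
R2: Y=0.002110+0.000j on G[0,4]
C1: Y=0.000+0.2141j on G[4,1]
R3: Y=0.03546+0.000j on G[2,3]
R4: Y=0.1287+0.000j on G[3,1]
L1: Y=0.000-0.02021j on G[3,4]
R5: Y=0.001515+0.000j on G[0,3]
I2: z[1]−=0.00934, z[0]+=0.00934
R6: Y=0.03460+0.000j on G[4,2]
R7: Y=0.8000+0.000j on G[2,4]
R8: Y=0.0005556+0.000j on G[2,1]
C2: Y=0.000+0.008340j on G[4,0]
R9: Y=0.3215+0.000j on G[2,0]
C3: Y=0.000+0.009563j on G[1,2]
C4: Y=0.000+0.003353j on G[4,1]
R10: Y=0.002075+0.000j on G[1,4]
C5: Y=0.000+0.04626j on G[3,0]
R11: Y=0.001637+0.000j on G[1,2]
R12: Y=0.0005076+0.000j on G[0,4]
V1: row V0−V2=4.23, i_V1 at 0,2
solve → V1=-3.613+0.1914j, V2=-4.230+0.000j, V3=-3.559+1.220j, V4=-4.192+0.1770j
aux → i_V1=-1.578-0.1973j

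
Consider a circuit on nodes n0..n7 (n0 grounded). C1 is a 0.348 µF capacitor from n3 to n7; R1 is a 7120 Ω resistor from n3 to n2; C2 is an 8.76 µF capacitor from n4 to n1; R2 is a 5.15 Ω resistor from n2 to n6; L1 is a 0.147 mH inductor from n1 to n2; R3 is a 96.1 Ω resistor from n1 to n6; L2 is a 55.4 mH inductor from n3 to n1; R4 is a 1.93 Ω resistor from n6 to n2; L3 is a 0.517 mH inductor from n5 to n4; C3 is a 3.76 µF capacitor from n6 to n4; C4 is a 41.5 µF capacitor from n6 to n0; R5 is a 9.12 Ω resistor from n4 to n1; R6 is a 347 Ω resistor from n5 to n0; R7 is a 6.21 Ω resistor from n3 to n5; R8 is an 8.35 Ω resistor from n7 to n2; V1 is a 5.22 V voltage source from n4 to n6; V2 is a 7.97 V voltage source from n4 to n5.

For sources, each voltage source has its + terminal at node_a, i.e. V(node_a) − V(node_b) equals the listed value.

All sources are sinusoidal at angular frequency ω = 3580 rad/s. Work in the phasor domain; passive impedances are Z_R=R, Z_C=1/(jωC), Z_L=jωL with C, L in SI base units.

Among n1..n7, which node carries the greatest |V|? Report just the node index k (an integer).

Element admittances at ω=3580 rad/s:
  Y(C1) = 0.000+0.001246j S between n3,n7
  Y(R1) = 0.0001404+0.000j S between n3,n2
  Y(C2) = 0.000+0.03136j S between n4,n1
  Y(R2) = 0.1942+0.000j S between n2,n6
  Y(L1) = 0.000-1.900j S between n1,n2
  Y(R3) = 0.01041+0.000j S between n1,n6
  Y(L2) = 0.000-0.005042j S between n3,n1
  Y(R4) = 0.5181+0.000j S between n6,n2
  Y(L3) = 0.000-0.5403j S between n5,n4
  Y(C3) = 0.000+0.01346j S between n6,n4
  Y(C4) = 0.000+0.1486j S between n6,n0
  Y(R5) = 0.1096+0.000j S between n4,n1
  Y(R6) = 0.002882+0.000j S between n5,n0
  Y(R7) = 0.1610+0.000j S between n3,n5
  Y(R8) = 0.1198+0.000j S between n7,n2
  V1: constraint V(n4)−V(n6) = 5.22
  V2: constraint V(n4)−V(n5) = 7.97
Assemble and solve the 9×9 MNA system:
  V(n1)=0.6512+0.3615j  V(n2)=0.7094+0.09584j  V(n3)=-2.732-0.1324j  V(n4)=5.221-0.05332j  V(n5)=-2.749-0.05332j  V(n6)=0.001034-0.05332j  V(n7)=0.7114+0.06002j
  i(V1)=-0.5034-0.1807j  i(V2)=-0.01066+4.319j

4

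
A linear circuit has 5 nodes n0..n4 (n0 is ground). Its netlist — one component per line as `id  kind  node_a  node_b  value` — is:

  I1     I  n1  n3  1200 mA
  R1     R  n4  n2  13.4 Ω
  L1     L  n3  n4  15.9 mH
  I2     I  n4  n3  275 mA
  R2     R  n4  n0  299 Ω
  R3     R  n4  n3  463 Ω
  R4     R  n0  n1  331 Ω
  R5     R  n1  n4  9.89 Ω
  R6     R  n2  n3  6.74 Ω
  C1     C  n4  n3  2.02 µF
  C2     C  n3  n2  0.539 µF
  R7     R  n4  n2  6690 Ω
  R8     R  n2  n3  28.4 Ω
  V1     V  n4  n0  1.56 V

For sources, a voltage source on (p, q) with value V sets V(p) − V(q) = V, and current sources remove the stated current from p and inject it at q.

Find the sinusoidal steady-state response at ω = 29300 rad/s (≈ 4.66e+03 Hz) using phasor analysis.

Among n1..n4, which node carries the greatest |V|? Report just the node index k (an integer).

3

Element admittances at ω=29300 rad/s:
  I1: injects 1.2 A into n3 (from n1)
  Y(R1) = 0.07463+0.000j S between n4,n2
  Y(L1) = 0.000-0.002147j S between n3,n4
  I2: injects 0.275 A into n3 (from n4)
  Y(R2) = 0.003344+0.000j S between n4,n0
  Y(R3) = 0.002160+0.000j S between n4,n3
  Y(R4) = 0.003021+0.000j S between n0,n1
  Y(R5) = 0.1011+0.000j S between n1,n4
  Y(R6) = 0.1484+0.000j S between n2,n3
  Y(C1) = 0.000+0.05919j S between n4,n3
  Y(C2) = 0.000+0.01579j S between n3,n2
  Y(R7) = 0.0001495+0.000j S between n4,n2
  Y(R8) = 0.03521+0.000j S between n2,n3
  V1: constraint V(n4)−V(n0) = 1.56
Assemble and solve the 5×5 MNA system:
  V(n1)=-10.01+0.000j  V(n2)=10.78-9.243j  V(n3)=14.18-13.30j  V(n4)=1.560+0.000j
  i(V1)=0.02502+0.000j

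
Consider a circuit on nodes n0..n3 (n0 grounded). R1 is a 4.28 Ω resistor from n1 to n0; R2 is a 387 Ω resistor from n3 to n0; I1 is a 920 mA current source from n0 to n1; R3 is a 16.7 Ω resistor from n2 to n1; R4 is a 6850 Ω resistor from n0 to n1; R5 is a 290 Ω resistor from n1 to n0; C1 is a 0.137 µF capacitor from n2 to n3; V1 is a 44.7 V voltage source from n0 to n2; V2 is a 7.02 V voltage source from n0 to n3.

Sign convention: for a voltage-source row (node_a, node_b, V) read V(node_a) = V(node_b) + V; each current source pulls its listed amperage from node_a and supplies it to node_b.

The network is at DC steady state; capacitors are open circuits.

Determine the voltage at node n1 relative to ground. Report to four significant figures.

MNA unknowns: 3 node voltages V₁..V_3 plus 2 source currents (V1, V2)
R1: Y=0.2336 on G[1,0]
R2: Y=0.002584 on G[3,0]
I1: z[0]−=0.92, z[1]+=0.92
R3: Y=0.05988 on G[2,1]
R4: Y=0.0001460 on G[0,1]
R5: Y=0.003448 on G[1,0]
C1: Y=0.000 on G[2,3]
V1: row V0−V2=44.7, i_V1 at 0,2
V2: row V0−V3=7.02, i_V2 at 0,3
solve → V1=-5.912, V2=-44.70, V3=-7.020
aux → i_V1=-2.323, i_V2=-0.01814

-5.912 V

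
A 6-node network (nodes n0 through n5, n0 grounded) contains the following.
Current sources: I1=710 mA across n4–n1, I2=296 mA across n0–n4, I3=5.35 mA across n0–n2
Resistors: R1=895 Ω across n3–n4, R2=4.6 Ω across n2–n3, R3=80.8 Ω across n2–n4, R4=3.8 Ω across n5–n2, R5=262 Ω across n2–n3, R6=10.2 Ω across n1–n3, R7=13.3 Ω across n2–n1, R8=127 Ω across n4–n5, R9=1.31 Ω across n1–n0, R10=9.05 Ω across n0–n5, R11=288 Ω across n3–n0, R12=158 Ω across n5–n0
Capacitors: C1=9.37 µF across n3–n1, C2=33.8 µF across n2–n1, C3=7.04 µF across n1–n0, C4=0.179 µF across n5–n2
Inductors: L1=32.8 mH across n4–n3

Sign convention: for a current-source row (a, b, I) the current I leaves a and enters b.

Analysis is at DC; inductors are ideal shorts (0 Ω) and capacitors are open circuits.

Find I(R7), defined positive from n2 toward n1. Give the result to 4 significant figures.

Element admittances at DC:
  I1: injects 0.71 A into n1 (from n4)
  Y(R1) = 0.001117 S between n3,n4
  Y(R2) = 0.2174 S between n2,n3
  Y(C1) = 0.000 S between n3,n1
  Y(R3) = 0.01238 S between n2,n4
  Y(R4) = 0.2632 S between n5,n2
  Y(R5) = 0.003817 S between n2,n3
  Y(R6) = 0.09804 S between n1,n3
  L1: short n4↔n3 (DC inductor)
  Y(R7) = 0.07519 S between n2,n1
  Y(R8) = 0.007874 S between n4,n5
  Y(R9) = 0.7634 S between n1,n0
  Y(C2) = 0.000 S between n2,n1
  Y(C3) = 0.000 S between n1,n0
  Y(C4) = 0.000 S between n5,n2
  Y(R10) = 0.1105 S between n0,n5
  Y(R11) = 0.003472 S between n3,n0
  Y(R12) = 0.006329 S between n5,n0
  I2: injects 0.296 A into n4 (from n0)
  I3: injects 0.00535 A into n2 (from n0)
Assemble and solve the 6×6 MNA system:
  V(n1)=0.5044  V(n2)=-0.9293  V(n3)=-1.711  V(n4)=-1.711  V(n5)=-0.6652
  i(L1)=-0.3961

-0.1078 A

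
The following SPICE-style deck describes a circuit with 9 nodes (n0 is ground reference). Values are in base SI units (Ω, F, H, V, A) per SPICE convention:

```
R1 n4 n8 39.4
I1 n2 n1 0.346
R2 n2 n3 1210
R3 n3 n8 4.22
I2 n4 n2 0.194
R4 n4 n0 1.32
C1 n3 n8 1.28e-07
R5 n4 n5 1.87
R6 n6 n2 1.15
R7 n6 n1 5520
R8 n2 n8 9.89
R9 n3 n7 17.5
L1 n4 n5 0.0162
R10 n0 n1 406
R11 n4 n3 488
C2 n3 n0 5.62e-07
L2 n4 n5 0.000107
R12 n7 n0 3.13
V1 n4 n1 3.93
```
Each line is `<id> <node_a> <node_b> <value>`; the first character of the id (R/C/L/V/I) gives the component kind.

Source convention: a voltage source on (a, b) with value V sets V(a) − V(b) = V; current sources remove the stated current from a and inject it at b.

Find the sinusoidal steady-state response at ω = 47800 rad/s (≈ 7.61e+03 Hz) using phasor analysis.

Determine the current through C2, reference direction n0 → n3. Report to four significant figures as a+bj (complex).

0.01587+0.04323j A

Element admittances at ω=47800 rad/s:
  Y(R1) = 0.02538+0.000j S between n4,n8
  I1: injects 0.346 A into n1 (from n2)
  Y(R2) = 0.0008264+0.000j S between n2,n3
  Y(R3) = 0.2370+0.000j S between n3,n8
  I2: injects 0.194 A into n2 (from n4)
  Y(R4) = 0.7576+0.000j S between n4,n0
  Y(C1) = 0.000+0.006118j S between n3,n8
  Y(R5) = 0.5348+0.000j S between n4,n5
  Y(R6) = 0.8696+0.000j S between n6,n2
  Y(R7) = 0.0001812+0.000j S between n6,n1
  Y(R8) = 0.1011+0.000j S between n2,n8
  Y(R9) = 0.05714+0.000j S between n3,n7
  Y(L1) = 0.000-0.001291j S between n4,n5
  Y(R10) = 0.002463+0.000j S between n0,n1
  Y(R11) = 0.002049+0.000j S between n4,n3
  Y(C2) = 0.000+0.02686j S between n3,n0
  Y(L2) = 0.000-0.1955j S between n4,n5
  Y(R12) = 0.3195+0.000j S between n7,n0
  V1: constraint V(n4)−V(n1) = 3.93
Assemble and solve the 9×9 MNA system:
  V(n1)=-3.794+0.01921j  V(n2)=-3.503+0.5440j  V(n3)=-1.609+0.5906j  V(n4)=0.1362+0.01921j  V(n5)=0.1362+0.01921j  V(n6)=-3.503+0.5439j  V(n7)=-0.2442+0.08961j  V(n8)=-2.015+0.5446j
  i(V1)=-0.3554-4.774e-05j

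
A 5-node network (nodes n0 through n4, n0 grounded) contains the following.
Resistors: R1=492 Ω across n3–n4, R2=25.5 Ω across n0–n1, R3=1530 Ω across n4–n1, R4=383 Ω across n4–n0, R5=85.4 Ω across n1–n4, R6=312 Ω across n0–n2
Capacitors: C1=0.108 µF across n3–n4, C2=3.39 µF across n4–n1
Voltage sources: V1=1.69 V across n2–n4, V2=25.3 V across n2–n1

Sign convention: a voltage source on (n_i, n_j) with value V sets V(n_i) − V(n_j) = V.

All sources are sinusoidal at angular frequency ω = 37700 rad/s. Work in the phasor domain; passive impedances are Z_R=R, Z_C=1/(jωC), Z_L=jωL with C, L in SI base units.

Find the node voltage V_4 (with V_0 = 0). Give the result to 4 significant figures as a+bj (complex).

20.44+0.000j V

MNA unknowns: 4 node voltages V₁..V_4 plus 2 source currents (V1, V2)
R1: Y=0.002033+0.000j on G[3,4]
C1: Y=0.000+0.004072j on G[3,4]
R2: Y=0.03922+0.000j on G[0,1]
R3: Y=0.0006536+0.000j on G[4,1]
R4: Y=0.002611+0.000j on G[4,0]
R5: Y=0.01171+0.000j on G[1,4]
R6: Y=0.003205+0.000j on G[0,2]
C2: Y=0.000+0.1278j on G[4,1]
V1: row V2−V4=1.69, i_V1 at 2,4
V2: row V2−V1=25.3, i_V2 at 2,1
solve → V1=-3.170+0.000j, V2=22.13+0.000j, V3=20.44+0.000j, V4=20.44+0.000j
aux → i_V1=0.3453+3.017j, i_V2=-0.4162-3.017j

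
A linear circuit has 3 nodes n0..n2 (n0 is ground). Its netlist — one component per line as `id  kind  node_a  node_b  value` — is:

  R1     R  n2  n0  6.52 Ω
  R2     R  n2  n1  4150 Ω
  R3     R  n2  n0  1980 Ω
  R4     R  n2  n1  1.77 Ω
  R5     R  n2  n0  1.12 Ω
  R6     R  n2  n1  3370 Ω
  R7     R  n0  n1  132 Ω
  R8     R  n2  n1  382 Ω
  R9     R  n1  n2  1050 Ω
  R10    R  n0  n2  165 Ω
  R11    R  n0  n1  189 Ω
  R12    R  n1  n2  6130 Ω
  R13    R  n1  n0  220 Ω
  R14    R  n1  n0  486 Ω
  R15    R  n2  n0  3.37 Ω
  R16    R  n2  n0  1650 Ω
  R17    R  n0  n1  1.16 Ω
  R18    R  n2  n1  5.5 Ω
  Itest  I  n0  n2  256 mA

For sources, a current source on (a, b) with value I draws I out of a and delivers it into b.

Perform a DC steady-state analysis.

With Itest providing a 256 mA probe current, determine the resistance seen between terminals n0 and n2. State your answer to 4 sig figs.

R_eq = 0.5696 Ω

Element admittances at DC:
  Y(R1) = 0.1534 S between n2,n0
  Y(R2) = 0.0002410 S between n2,n1
  Y(R3) = 0.0005051 S between n2,n0
  Y(R4) = 0.5650 S between n2,n1
  Y(R5) = 0.8929 S between n2,n0
  Y(R6) = 0.0002967 S between n2,n1
  Y(R7) = 0.007576 S between n0,n1
  Y(R8) = 0.002618 S between n2,n1
  Y(R9) = 0.0009524 S between n1,n2
  Y(R10) = 0.006061 S between n0,n2
  Y(R11) = 0.005291 S between n0,n1
  Y(R12) = 0.0001631 S between n1,n2
  Y(R13) = 0.004545 S between n1,n0
  Y(R14) = 0.002058 S between n1,n0
  Y(R15) = 0.2967 S between n2,n0
  Y(R16) = 0.0006061 S between n2,n0
  Y(R17) = 0.8621 S between n0,n1
  Y(R18) = 0.1818 S between n2,n1
  Itest: injects 0.256 A into n2 (from n0)
Assemble and solve the 2×2 MNA system:
  V(n1)=0.06708  V(n2)=0.1458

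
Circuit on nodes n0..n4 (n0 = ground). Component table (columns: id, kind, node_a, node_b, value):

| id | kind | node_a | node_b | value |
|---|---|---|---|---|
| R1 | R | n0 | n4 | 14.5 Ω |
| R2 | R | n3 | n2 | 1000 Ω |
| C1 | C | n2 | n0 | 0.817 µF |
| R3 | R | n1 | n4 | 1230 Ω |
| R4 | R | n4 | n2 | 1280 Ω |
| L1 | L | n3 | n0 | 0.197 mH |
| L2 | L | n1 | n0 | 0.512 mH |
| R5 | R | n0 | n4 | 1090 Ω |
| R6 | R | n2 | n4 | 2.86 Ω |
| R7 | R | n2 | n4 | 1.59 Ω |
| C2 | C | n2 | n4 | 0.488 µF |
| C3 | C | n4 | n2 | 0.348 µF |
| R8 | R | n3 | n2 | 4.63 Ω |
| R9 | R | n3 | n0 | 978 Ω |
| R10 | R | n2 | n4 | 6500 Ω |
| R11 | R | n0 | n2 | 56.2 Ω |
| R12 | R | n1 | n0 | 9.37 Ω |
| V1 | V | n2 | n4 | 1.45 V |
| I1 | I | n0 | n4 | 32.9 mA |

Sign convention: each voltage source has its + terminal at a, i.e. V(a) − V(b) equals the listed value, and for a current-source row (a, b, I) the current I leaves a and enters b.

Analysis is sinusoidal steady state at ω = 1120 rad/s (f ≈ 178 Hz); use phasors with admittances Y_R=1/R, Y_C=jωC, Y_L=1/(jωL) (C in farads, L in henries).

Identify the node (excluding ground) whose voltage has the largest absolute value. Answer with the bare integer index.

4

Apply KCL at each of the 4 non-ground nodes and solve the resulting linear system.
Node n1: branches {R3, L2, R12} → V_1 = -3.521e-05-0.0004670j
Node n2: branches {R2, C1, R4, R6, R7, C2, C3, R8, R10, R11, V1} → V_2 = 0.4436+0.01374j
Node n3: branches {R2, L1, R8, R9} → V_3 = 0.0003627+0.02122j
Node n4: branches {R1, R3, R4, R5, R6, R7, C2, C3, R10, V1, I1} → V_4 = -1.006+0.01374j
Source currents: i(V1)=-1.524-0.0003858j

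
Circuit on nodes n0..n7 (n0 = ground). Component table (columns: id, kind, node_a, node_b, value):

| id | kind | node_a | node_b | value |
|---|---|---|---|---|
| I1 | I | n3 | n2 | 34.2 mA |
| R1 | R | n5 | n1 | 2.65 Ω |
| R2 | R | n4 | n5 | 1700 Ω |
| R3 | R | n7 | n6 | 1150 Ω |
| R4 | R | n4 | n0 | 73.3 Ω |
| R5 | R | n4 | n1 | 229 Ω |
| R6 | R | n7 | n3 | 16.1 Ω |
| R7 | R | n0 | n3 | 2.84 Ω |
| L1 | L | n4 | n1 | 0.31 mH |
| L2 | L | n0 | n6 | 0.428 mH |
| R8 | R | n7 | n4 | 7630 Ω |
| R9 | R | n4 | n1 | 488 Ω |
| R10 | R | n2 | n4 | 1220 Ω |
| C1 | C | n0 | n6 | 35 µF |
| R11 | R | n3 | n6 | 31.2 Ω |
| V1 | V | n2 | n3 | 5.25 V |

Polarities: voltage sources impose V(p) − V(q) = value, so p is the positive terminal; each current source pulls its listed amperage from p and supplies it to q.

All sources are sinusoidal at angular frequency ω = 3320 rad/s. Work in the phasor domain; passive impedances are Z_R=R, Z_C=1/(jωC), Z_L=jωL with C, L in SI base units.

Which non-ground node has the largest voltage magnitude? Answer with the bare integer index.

2

Element admittances at ω=3320 rad/s:
  I1: injects 0.0342 A into n2 (from n3)
  Y(R1) = 0.3774+0.000j S between n5,n1
  Y(R2) = 0.0005882+0.000j S between n4,n5
  Y(R3) = 0.0008696+0.000j S between n7,n6
  Y(R4) = 0.01364+0.000j S between n4,n0
  Y(R5) = 0.004367+0.000j S between n4,n1
  Y(R6) = 0.06211+0.000j S between n7,n3
  Y(R7) = 0.3521+0.000j S between n0,n3
  Y(L1) = 0.000-0.9716j S between n4,n1
  Y(L2) = 0.000-0.7037j S between n0,n6
  Y(R8) = 0.0001311+0.000j S between n7,n4
  Y(R9) = 0.002049+0.000j S between n4,n1
  Y(R10) = 0.0008197+0.000j S between n2,n4
  Y(C1) = 0.000+0.1162j S between n0,n6
  Y(R11) = 0.03205+0.000j S between n3,n6
  V1: constraint V(n2)−V(n3) = 5.25
Assemble and solve the 8×8 MNA system:
  V(n1)=0.2942-3.295e-06j  V(n2)=5.240-4.959e-05j  V(n3)=-0.01043-4.959e-05j  V(n4)=0.2942-3.295e-06j  V(n5)=0.2942-3.295e-06j  V(n6)=-2.979e-05-0.0005815j  V(n7)=-0.009653-5.682e-05j
  i(V1)=0.03015+3.794e-08j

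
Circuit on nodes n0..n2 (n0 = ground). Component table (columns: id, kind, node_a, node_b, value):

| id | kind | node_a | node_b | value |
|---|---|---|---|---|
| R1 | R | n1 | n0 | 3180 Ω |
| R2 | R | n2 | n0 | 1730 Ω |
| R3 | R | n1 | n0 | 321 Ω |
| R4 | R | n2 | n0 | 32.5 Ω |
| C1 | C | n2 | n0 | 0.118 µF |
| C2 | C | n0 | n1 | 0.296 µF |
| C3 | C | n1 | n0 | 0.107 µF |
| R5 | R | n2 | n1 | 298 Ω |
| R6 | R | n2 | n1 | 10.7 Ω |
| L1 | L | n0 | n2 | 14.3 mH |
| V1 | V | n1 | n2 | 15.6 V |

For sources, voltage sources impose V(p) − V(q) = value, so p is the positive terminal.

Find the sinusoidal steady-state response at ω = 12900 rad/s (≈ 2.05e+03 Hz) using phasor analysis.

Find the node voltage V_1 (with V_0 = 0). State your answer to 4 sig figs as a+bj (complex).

Element admittances at ω=12900 rad/s:
  Y(R1) = 0.0003145+0.000j S between n1,n0
  Y(R2) = 0.0005780+0.000j S between n2,n0
  Y(R3) = 0.003115+0.000j S between n1,n0
  Y(R4) = 0.03077+0.000j S between n2,n0
  Y(C1) = 0.000+0.001522j S between n2,n0
  Y(C2) = 0.000+0.003818j S between n0,n1
  Y(C3) = 0.000+0.001380j S between n1,n0
  Y(R5) = 0.003356+0.000j S between n2,n1
  Y(R6) = 0.09346+0.000j S between n2,n1
  Y(L1) = 0.000-0.005421j S between n0,n2
  V1: constraint V(n1)−V(n2) = 15.6
Assemble and solve the 3×3 MNA system:
  V(n1)=13.98-2.271j  V(n2)=-1.623-2.271j
  i(V1)=-1.570-0.06487j

13.98-2.271j V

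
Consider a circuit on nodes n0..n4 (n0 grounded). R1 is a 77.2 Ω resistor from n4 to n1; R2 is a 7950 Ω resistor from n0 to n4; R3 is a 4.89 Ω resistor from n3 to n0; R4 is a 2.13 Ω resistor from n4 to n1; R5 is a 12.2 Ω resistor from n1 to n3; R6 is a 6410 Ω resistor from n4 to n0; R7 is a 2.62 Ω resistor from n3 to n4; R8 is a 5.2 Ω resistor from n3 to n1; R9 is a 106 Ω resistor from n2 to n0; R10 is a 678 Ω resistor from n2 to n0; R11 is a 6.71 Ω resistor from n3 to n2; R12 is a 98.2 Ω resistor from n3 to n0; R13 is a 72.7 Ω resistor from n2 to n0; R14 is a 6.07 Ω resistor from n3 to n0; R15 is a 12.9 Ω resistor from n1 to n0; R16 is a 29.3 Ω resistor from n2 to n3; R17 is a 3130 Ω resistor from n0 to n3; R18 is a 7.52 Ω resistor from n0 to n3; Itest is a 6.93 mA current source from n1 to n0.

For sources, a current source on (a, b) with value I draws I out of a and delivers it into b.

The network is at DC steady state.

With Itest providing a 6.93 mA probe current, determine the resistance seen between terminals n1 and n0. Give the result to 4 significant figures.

Apply KCL at each of the 4 non-ground nodes and solve the resulting linear system.
Node n1: branches {R1, R4, R5, R8, R15, Itest} → V_1 = -0.02084
Node n2: branches {R9, R10, R11, R13, R16} → V_2 = -0.008757
Node n3: branches {R3, R5, R7, R8, R11, R12, R14, R16, R17, R18} → V_3 = -0.009936
Node n4: branches {R1, R2, R4, R6, R7} → V_4 = -0.01602

R_eq = 3.007 Ω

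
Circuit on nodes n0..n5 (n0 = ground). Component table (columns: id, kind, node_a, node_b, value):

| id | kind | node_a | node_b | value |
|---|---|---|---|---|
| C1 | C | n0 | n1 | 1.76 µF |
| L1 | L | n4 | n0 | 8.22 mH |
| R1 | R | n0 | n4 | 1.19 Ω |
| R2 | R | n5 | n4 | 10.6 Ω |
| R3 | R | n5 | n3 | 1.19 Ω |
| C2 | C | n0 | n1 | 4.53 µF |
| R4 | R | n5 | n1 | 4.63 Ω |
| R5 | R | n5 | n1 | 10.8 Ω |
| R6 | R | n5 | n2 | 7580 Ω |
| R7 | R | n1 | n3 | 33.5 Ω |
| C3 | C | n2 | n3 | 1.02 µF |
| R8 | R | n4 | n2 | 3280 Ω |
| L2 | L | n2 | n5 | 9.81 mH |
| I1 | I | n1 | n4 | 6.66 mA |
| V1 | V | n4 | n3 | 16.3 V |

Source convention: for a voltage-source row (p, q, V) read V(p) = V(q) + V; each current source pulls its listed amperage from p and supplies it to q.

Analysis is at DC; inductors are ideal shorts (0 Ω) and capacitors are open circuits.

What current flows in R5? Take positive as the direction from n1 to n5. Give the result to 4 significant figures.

Element admittances at DC:
  Y(C1) = 0.000 S between n0,n1
  L1: short n4↔n0 (DC inductor)
  Y(R1) = 0.8403 S between n0,n4
  Y(R2) = 0.09434 S between n5,n4
  Y(R3) = 0.8403 S between n5,n3
  Y(C2) = 0.000 S between n0,n1
  Y(R4) = 0.2160 S between n5,n1
  Y(R5) = 0.09259 S between n5,n1
  Y(R6) = 0.0001319 S between n5,n2
  Y(R7) = 0.02985 S between n1,n3
  Y(C3) = 0.000 S between n2,n3
  Y(R8) = 0.0003049 S between n4,n2
  L2: short n2↔n5 (DC inductor)
  I1: injects 0.00666 A into n4 (from n1)
  V1: constraint V(n4)−V(n3) = 16.3
Assemble and solve the 8×8 MNA system:
  V(n1)=-14.86  V(n2)=-14.70  V(n3)=-16.30  V(n4)=0.000  V(n5)=-14.70
  i(L1)=0.000  i(L2)=0.004483  i(V1)=-1.385

-0.01487 A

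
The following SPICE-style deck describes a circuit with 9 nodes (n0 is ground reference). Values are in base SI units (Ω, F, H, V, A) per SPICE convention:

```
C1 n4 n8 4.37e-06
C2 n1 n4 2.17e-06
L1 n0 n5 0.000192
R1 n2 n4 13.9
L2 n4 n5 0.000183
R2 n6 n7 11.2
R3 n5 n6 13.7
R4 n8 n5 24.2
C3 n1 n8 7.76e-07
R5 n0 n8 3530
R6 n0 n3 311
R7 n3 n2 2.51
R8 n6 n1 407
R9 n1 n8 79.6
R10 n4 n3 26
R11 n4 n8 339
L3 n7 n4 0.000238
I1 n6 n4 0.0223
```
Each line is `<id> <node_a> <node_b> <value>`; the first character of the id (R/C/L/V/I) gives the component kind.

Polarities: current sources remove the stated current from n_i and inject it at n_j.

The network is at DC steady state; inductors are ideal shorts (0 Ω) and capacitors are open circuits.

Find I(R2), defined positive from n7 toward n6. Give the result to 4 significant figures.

0.01212 A

Element admittances at DC:
  Y(C1) = 0.000 S between n4,n8
  Y(C2) = 0.000 S between n1,n4
  L1: short n0↔n5 (DC inductor)
  Y(R1) = 0.07194 S between n2,n4
  L2: short n4↔n5 (DC inductor)
  Y(R2) = 0.08929 S between n6,n7
  Y(R3) = 0.07299 S between n5,n6
  Y(R4) = 0.04132 S between n8,n5
  Y(C3) = 0.000 S between n1,n8
  Y(R5) = 0.0002833 S between n0,n8
  Y(R6) = 0.003215 S between n0,n3
  Y(R7) = 0.3984 S between n3,n2
  Y(R8) = 0.002457 S between n6,n1
  Y(R9) = 0.01256 S between n1,n8
  Y(R10) = 0.03846 S between n4,n3
  Y(R11) = 0.002950 S between n4,n8
  L3: short n7↔n4 (DC inductor)
  I1: injects 0.0223 A into n4 (from n6)
Assemble and solve the 11×11 MNA system:
  V(n1)=-0.02722  V(n2)=0.000  V(n3)=0.000  V(n4)=0.000  V(n5)=0.000  V(n6)=-0.1358  V(n7)=0.000  V(n8)=-0.005986
  i(L1)=-1.696e-06  i(L2)=0.01016  i(L3)=-0.01212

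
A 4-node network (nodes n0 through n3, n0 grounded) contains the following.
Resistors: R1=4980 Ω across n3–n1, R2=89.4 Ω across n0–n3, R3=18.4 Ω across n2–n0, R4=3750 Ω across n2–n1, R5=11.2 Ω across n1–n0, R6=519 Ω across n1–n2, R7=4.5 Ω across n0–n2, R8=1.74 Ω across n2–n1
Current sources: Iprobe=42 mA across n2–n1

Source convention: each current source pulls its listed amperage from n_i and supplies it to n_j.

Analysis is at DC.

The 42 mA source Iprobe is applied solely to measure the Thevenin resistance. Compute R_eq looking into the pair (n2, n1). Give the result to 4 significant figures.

R_eq = 1.552 Ω

Apply KCL at each of the 3 non-ground nodes and solve the resulting linear system.
Node n1: branches {R1, R4, R5, R6, R8, Iprobe} → V_1 = 0.04924
Node n2: branches {R3, R4, R6, R7, R8, Iprobe} → V_2 = -0.01593
Node n3: branches {R1, R2} → V_3 = 0.0008683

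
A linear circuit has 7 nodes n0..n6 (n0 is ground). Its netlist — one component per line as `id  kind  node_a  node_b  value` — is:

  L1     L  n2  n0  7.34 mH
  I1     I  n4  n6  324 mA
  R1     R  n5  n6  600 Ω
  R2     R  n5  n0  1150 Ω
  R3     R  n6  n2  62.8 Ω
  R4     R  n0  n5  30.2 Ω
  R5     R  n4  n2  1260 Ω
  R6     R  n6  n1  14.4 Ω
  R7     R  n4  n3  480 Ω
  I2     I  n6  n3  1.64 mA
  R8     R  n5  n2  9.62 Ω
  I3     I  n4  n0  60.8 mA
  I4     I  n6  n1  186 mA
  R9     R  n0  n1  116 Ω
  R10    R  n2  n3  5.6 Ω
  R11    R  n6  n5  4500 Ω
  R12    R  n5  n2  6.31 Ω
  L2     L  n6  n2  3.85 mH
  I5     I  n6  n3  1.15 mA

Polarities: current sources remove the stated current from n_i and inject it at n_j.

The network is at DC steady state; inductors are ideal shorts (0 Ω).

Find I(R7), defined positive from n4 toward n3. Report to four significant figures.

-0.2778 A

Apply KCL at each of the 6 non-ground nodes and solve the resulting linear system.
Node n1: branches {R6, I4, R9} → V_1 = 2.383
Node n2: branches {L1, R3, R5, R8, R10, R12, L2} → V_2 = 0.000
Node n3: branches {R7, I2, R10, I5} → V_3 = -1.540
Node n4: branches {I1, R5, R7, I3} → V_4 = -134.9
Node n5: branches {R1, R2, R4, R8, R11, R12} → V_5 = 0.000
Node n6: branches {I1, R1, R3, R6, I2, I4, R11, L2, I5} → V_6 = 0.000
Source currents: i(L1)=-0.08134, i(L2)=0.3007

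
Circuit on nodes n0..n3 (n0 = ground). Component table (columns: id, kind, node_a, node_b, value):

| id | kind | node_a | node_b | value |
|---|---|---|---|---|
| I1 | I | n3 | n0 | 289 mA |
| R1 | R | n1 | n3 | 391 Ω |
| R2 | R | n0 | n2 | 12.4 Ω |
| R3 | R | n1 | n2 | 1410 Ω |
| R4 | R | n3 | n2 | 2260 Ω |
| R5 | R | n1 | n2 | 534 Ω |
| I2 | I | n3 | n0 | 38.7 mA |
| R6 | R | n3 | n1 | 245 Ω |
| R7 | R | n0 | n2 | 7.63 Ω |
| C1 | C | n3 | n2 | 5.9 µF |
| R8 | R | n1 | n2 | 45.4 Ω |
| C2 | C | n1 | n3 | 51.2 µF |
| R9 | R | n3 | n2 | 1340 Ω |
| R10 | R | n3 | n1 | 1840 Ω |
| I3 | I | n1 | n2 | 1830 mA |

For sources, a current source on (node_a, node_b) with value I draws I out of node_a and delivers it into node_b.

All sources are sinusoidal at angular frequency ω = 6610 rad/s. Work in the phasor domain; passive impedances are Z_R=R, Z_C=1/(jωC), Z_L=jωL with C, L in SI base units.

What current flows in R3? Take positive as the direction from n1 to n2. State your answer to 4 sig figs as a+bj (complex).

Element admittances at ω=6610 rad/s:
  I1: injects 0.289 A into n0 (from n3)
  Y(R1) = 0.002558+0.000j S between n1,n3
  Y(R2) = 0.08065+0.000j S between n0,n2
  Y(R3) = 0.0007092+0.000j S between n1,n2
  Y(R4) = 0.0004425+0.000j S between n3,n2
  Y(R5) = 0.001873+0.000j S between n1,n2
  I2: injects 0.0387 A into n0 (from n3)
  Y(R6) = 0.004082+0.000j S between n3,n1
  Y(R7) = 0.1311+0.000j S between n0,n2
  Y(C1) = 0.000+0.03900j S between n3,n2
  Y(R8) = 0.02203+0.000j S between n1,n2
  Y(C2) = 0.000+0.3384j S between n1,n3
  Y(R9) = 0.0007463+0.000j S between n3,n2
  Y(R10) = 0.0005435+0.000j S between n3,n1
  I3: injects 1.83 A into n2 (from n1)
Assemble and solve the 3×3 MNA system:
  V(n1)=-30.51+39.49j  V(n2)=-1.548+0.000j  V(n3)=-27.57+36.26j

-0.02054+0.02801j A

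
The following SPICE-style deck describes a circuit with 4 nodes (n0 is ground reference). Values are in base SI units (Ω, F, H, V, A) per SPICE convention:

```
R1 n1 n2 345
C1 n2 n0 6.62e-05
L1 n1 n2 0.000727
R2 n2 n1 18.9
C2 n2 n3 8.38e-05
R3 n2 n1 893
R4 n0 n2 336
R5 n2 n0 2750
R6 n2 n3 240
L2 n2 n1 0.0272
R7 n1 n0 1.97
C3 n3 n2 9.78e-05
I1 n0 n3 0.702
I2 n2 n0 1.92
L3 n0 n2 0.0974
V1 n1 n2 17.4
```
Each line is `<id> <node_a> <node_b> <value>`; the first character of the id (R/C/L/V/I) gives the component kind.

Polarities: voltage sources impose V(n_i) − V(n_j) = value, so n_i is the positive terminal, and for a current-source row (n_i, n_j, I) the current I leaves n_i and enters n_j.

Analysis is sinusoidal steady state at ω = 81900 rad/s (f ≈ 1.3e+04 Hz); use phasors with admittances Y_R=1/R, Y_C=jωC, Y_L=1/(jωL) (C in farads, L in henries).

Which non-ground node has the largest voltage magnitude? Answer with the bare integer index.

MNA unknowns: 3 node voltages V₁..V_3 plus 1 source current (V1)
R1: Y=0.002899+0.000j on G[1,2]
C1: Y=0.000+5.422j on G[2,0]
L1: Y=0.000-0.01680j on G[1,2]
R2: Y=0.05291+0.000j on G[2,1]
C2: Y=0.000+6.863j on G[2,3]
R3: Y=0.001120+0.000j on G[2,1]
R4: Y=0.002976+0.000j on G[0,2]
R5: Y=0.0003636+0.000j on G[2,0]
R6: Y=0.004167+0.000j on G[2,3]
L2: Y=0.000-0.0004489j on G[2,1]
R7: Y=0.5076+0.000j on G[1,0]
C3: Y=0.000+8.010j on G[3,2]
I1: z[0]−=0.702, z[3]+=0.702
I2: z[2]−=1.92, z[0]+=1.92
L3: Y=0.000-0.0001254j on G[0,2]
V1: row V1−V2=17.4, i_V1 at 1,2
solve → V1=17.23+1.837j, V2=-0.1732+1.837j, V3=-0.1732+1.790j
aux → i_V1=-9.735-0.6327j

1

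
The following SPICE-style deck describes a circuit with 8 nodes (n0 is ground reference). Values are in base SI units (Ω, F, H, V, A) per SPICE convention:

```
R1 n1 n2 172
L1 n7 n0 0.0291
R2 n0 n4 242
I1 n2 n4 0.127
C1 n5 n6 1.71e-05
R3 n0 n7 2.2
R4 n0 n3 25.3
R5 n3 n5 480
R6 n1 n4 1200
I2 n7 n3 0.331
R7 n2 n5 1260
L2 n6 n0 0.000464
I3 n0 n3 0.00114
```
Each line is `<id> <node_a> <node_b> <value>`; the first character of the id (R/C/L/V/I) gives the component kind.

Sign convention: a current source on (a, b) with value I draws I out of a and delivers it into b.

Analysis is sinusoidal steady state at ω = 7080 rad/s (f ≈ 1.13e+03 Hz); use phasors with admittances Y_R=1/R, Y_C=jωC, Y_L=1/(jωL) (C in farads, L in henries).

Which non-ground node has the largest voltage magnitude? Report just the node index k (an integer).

Apply KCL at each of the 7 non-ground nodes and solve the resulting linear system.
Node n1: branches {R1, R6} → V_1 = -64.98+0.1098j
Node n2: branches {R1, I1, R7} → V_2 = -76.39+0.1229j
Node n3: branches {R4, R5, I2, I3} → V_3 = 7.982+0.01096j
Node n4: branches {R2, I1, R6} → V_4 = 14.67+0.01843j
Node n5: branches {C1, R5, R7} → V_5 = -0.002533+0.2188j
Node n6: branches {C1, L2} → V_6 = 0.001673-0.1445j
Node n7: branches {L1, R3, I2} → V_7 = -0.7281-0.007775j

2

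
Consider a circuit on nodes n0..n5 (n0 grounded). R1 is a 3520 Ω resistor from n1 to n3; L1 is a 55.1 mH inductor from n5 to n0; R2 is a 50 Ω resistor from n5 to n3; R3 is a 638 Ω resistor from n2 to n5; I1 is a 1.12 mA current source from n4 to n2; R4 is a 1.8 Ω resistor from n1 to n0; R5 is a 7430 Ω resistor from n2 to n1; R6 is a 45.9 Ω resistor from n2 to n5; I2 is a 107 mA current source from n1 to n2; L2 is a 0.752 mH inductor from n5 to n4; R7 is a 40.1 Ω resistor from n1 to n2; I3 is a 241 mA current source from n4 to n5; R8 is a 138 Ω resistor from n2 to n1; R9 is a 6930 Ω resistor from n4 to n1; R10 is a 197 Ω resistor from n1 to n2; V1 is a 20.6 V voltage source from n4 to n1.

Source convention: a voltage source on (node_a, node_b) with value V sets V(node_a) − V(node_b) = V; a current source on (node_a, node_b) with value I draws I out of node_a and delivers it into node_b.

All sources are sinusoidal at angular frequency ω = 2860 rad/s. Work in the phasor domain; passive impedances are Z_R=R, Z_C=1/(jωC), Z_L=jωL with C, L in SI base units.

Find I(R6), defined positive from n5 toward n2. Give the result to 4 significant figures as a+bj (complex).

0.2338-0.0004763j A

Element admittances at ω=2860 rad/s:
  Y(R1) = 0.0002841+0.000j S between n1,n3
  Y(L1) = 0.000-0.006346j S between n5,n0
  Y(R2) = 0.02000+0.000j S between n5,n3
  Y(R3) = 0.001567+0.000j S between n2,n5
  I1: injects 0.00112 A into n2 (from n4)
  Y(R4) = 0.5556+0.000j S between n1,n0
  Y(R5) = 0.0001346+0.000j S between n2,n1
  Y(R6) = 0.02179+0.000j S between n2,n5
  I2: injects 0.107 A into n2 (from n1)
  Y(L2) = 0.000-0.4650j S between n5,n4
  Y(R7) = 0.02494+0.000j S between n1,n2
  I3: injects 0.241 A into n5 (from n4)
  Y(R8) = 0.007246+0.000j S between n2,n1
  Y(R9) = 0.0001443+0.000j S between n4,n1
  Y(R10) = 0.005076+0.000j S between n1,n2
  V1: constraint V(n4)−V(n1) = 20.6
Assemble and solve the 6×6 MNA system:
  V(n1)=-0.002245+0.2321j  V(n2)=9.590+0.2184j  V(n3)=20.03+0.1971j  V(n4)=20.60+0.2321j  V(n5)=20.32+0.1966j
  i(V1)=-0.2616+0.1295j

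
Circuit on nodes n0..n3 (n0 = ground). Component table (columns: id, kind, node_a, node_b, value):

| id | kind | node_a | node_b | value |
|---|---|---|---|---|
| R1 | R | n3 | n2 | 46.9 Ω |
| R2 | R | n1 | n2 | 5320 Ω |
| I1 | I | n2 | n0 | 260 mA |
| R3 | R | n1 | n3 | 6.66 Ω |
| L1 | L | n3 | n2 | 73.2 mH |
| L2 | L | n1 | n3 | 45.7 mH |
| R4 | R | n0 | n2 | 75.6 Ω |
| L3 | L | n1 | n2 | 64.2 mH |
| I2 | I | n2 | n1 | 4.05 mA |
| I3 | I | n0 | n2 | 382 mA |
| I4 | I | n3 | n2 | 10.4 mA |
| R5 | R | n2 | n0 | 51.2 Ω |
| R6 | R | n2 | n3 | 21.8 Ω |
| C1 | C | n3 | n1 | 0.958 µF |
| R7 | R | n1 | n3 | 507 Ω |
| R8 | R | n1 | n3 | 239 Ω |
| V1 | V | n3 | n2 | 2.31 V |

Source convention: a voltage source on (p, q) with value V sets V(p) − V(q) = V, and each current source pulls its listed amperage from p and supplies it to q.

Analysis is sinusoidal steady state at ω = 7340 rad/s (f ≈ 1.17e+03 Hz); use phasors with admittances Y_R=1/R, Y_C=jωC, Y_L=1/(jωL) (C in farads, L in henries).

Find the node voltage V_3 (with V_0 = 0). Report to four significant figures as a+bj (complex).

6.034+0.000j V

MNA unknowns: 3 node voltages V₁..V_3 plus 1 source current (V1)
R1: Y=0.02132+0.000j on G[3,2]
R2: Y=0.0001880+0.000j on G[1,2]
I1: z[2]−=0.26, z[0]+=0.26
R3: Y=0.1502+0.000j on G[1,3]
L1: Y=0.000-0.001861j on G[3,2]
L2: Y=0.000-0.002981j on G[1,3]
R4: Y=0.01323+0.000j on G[0,2]
L3: Y=0.000-0.002122j on G[1,2]
I2: z[2]−=0.00405, z[1]+=0.00405
I3: z[0]−=0.382, z[2]+=0.382
I4: z[3]−=0.0104, z[2]+=0.0104
R5: Y=0.01953+0.000j on G[2,0]
R6: Y=0.04587+0.000j on G[2,3]
C1: Y=0.000+0.007032j on G[3,1]
R7: Y=0.001972+0.000j on G[1,3]
R8: Y=0.004184+0.000j on G[1,3]
V1: row V3−V2=2.31, i_V1 at 3,2
solve → V1=6.058+0.03103j, V2=3.724+0.000j, V3=6.034+0.000j
aux → i_V1=-0.1621+0.009245j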